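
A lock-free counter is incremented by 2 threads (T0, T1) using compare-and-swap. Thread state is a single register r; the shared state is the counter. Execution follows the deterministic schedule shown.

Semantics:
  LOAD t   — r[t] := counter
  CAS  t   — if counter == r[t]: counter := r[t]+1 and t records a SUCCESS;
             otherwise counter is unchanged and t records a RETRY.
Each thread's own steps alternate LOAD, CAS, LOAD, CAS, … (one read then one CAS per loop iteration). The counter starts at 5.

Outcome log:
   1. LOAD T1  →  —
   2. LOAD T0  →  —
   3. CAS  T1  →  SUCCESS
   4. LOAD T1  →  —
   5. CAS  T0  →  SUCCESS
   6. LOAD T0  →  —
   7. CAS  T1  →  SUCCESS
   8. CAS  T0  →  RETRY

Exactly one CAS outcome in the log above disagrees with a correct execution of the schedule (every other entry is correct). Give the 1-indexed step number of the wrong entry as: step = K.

Reference trace:
[1] T1.load  rd  (counter 5, T1.r 5)
[2] T0.load  rd  (counter 5, T0.r 5)
[3] T1.cas  hit  (counter 6, T1.r 5)
[4] T1.load  rd  (counter 6, T1.r 6)
[5] T0.cas  miss  (counter 6, T0.r 5)
[6] T0.load  rd  (counter 6, T0.r 6)
[7] T1.cas  hit  (counter 7, T1.r 6)
[8] T0.cas  miss  (counter 7, T0.r 6)
Mismatch at 5.

step = 5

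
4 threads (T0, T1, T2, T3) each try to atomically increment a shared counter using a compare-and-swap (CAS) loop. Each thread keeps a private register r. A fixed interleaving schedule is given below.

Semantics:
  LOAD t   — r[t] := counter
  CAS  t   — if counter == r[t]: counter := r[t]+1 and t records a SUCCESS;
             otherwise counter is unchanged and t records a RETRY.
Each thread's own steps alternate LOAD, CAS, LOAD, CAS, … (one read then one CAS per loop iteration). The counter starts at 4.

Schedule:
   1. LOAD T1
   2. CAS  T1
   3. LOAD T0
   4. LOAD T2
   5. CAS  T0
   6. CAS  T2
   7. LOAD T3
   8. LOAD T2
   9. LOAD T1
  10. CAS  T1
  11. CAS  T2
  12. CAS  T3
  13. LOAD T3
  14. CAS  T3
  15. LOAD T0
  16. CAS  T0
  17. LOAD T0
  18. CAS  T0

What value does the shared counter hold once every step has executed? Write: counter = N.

[1] T1.load  rd  (counter 4, T1.r 4)
[2] T1.cas  hit  (counter 5, T1.r 4)
[3] T0.load  rd  (counter 5, T0.r 5)
[4] T2.load  rd  (counter 5, T2.r 5)
[5] T0.cas  hit  (counter 6, T0.r 5)
[6] T2.cas  miss  (counter 6, T2.r 5)
[7] T3.load  rd  (counter 6, T3.r 6)
[8] T2.load  rd  (counter 6, T2.r 6)
[9] T1.load  rd  (counter 6, T1.r 6)
[10] T1.cas  hit  (counter 7, T1.r 6)
[11] T2.cas  miss  (counter 7, T2.r 6)
[12] T3.cas  miss  (counter 7, T3.r 6)
[13] T3.load  rd  (counter 7, T3.r 7)
[14] T3.cas  hit  (counter 8, T3.r 7)
[15] T0.load  rd  (counter 8, T0.r 8)
[16] T0.cas  hit  (counter 9, T0.r 8)
[17] T0.load  rd  (counter 9, T0.r 9)
[18] T0.cas  hit  (counter 10, T0.r 9)

counter = 10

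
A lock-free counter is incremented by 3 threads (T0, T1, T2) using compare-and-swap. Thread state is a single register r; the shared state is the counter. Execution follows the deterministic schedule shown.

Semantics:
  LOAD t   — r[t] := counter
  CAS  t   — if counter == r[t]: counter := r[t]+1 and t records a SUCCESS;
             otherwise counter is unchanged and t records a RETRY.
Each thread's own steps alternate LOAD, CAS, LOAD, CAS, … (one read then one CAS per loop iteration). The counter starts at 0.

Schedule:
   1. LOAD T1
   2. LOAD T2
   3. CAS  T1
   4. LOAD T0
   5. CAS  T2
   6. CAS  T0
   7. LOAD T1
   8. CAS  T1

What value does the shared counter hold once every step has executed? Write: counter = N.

counter = 3

1. LOAD T1 → mem=0 r[T1]=0 [LOAD]
2. LOAD T2 → mem=0 r[T2]=0 [LOAD]
3. CAS T1 → mem=1 r[T1]=0 [OK]
4. LOAD T0 → mem=1 r[T0]=1 [LOAD]
5. CAS T2 → mem=1 r[T2]=0 [RETRY]
6. CAS T0 → mem=2 r[T0]=1 [OK]
7. LOAD T1 → mem=2 r[T1]=2 [LOAD]
8. CAS T1 → mem=3 r[T1]=2 [OK]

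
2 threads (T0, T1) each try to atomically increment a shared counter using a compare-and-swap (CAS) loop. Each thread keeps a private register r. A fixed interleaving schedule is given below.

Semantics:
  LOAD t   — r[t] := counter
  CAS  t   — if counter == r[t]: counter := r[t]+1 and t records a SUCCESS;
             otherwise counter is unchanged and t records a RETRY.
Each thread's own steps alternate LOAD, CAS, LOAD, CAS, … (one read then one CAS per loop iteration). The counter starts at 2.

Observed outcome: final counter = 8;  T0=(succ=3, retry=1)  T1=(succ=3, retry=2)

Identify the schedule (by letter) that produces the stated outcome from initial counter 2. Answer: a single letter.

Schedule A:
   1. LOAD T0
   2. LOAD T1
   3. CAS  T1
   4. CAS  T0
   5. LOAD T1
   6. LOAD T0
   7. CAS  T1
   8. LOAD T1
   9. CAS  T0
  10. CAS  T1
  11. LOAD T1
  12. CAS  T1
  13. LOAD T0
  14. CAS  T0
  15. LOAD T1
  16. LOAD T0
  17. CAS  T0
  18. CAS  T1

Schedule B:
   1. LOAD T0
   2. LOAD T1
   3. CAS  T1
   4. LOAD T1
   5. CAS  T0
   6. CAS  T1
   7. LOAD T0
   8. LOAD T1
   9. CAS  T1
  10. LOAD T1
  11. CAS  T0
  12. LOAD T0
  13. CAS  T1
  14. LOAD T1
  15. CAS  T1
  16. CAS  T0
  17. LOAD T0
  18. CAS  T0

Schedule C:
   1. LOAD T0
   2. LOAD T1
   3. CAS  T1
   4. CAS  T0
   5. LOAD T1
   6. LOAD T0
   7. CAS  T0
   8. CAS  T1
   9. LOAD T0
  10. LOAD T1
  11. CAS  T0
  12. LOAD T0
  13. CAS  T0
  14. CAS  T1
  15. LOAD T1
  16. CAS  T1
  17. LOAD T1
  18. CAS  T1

C

Simulating candidate C:
#1 T0 reads 2
#2 T1 reads 2
#3 T1 CAS(2→3) writes; counter now 3
#4 T0 CAS(2→3) fails; counter now 3
#5 T1 reads 3
#6 T0 reads 3
#7 T0 CAS(3→4) writes; counter now 4
#8 T1 CAS(3→4) fails; counter now 4
#9 T0 reads 4
#10 T1 reads 4
#11 T0 CAS(4→5) writes; counter now 5
#12 T0 reads 5
#13 T0 CAS(5→6) writes; counter now 6
#14 T1 CAS(4→5) fails; counter now 6
#15 T1 reads 6
#16 T1 CAS(6→7) writes; counter now 7
#17 T1 reads 7
#18 T1 CAS(7→8) writes; counter now 8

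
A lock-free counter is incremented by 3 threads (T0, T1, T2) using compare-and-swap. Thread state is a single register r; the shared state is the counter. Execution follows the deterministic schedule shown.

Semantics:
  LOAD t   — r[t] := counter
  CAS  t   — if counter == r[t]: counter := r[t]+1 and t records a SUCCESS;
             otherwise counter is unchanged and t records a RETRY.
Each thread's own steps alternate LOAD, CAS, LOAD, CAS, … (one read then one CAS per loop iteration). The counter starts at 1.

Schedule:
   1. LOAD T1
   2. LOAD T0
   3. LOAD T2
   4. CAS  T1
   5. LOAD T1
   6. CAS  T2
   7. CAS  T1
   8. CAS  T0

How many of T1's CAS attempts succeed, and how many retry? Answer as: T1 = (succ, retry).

T1 LOAD — after: cnt=1, r=1 — load
T0 LOAD — after: cnt=1, r=1 — load
T2 LOAD — after: cnt=1, r=1 — load
T1 CAS — after: cnt=2, r=1 — ok
T1 LOAD — after: cnt=2, r=2 — load
T2 CAS — after: cnt=2, r=1 — retry
T1 CAS — after: cnt=3, r=2 — ok
T0 CAS — after: cnt=3, r=1 — retry

T1 = (2, 0)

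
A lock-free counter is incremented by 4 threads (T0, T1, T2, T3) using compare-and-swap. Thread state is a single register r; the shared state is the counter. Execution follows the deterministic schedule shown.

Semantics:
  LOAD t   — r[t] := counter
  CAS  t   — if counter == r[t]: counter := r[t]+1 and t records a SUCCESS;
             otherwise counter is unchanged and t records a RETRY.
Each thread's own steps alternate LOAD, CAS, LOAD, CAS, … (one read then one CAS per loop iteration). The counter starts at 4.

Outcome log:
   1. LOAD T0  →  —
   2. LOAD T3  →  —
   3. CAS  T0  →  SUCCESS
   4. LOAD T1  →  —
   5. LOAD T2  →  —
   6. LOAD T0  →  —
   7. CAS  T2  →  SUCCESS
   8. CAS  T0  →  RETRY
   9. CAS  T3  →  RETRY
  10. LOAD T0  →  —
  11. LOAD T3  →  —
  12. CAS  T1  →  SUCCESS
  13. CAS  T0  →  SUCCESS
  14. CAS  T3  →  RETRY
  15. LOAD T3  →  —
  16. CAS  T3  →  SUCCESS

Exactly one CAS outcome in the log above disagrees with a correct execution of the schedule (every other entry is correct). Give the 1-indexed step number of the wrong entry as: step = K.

step = 12

Reference trace:
[1] T0.load  rd  (counter 4, T0.r 4)
[2] T3.load  rd  (counter 4, T3.r 4)
[3] T0.cas  hit  (counter 5, T0.r 4)
[4] T1.load  rd  (counter 5, T1.r 5)
[5] T2.load  rd  (counter 5, T2.r 5)
[6] T0.load  rd  (counter 5, T0.r 5)
[7] T2.cas  hit  (counter 6, T2.r 5)
[8] T0.cas  miss  (counter 6, T0.r 5)
[9] T3.cas  miss  (counter 6, T3.r 4)
[10] T0.load  rd  (counter 6, T0.r 6)
[11] T3.load  rd  (counter 6, T3.r 6)
[12] T1.cas  miss  (counter 6, T1.r 5)
[13] T0.cas  hit  (counter 7, T0.r 6)
[14] T3.cas  miss  (counter 7, T3.r 6)
[15] T3.load  rd  (counter 7, T3.r 7)
[16] T3.cas  hit  (counter 8, T3.r 7)
Log disagrees first at step 12.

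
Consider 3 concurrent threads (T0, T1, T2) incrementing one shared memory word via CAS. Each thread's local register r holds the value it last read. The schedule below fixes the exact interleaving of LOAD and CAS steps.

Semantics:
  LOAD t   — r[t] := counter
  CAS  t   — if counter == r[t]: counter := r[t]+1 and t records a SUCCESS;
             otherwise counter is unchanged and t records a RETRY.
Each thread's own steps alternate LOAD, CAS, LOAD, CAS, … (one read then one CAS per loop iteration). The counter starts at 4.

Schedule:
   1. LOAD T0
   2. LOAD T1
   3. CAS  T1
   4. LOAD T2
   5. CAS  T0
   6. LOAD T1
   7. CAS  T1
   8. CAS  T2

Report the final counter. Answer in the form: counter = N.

counter = 6

step 1: T0 LOAD ⇒ load; ctr=4 reg=4
step 2: T1 LOAD ⇒ load; ctr=4 reg=4
step 3: T1 CAS ⇒ ok; ctr=5 reg=4
step 4: T2 LOAD ⇒ load; ctr=5 reg=5
step 5: T0 CAS ⇒ retry; ctr=5 reg=4
step 6: T1 LOAD ⇒ load; ctr=5 reg=5
step 7: T1 CAS ⇒ ok; ctr=6 reg=5
step 8: T2 CAS ⇒ retry; ctr=6 reg=5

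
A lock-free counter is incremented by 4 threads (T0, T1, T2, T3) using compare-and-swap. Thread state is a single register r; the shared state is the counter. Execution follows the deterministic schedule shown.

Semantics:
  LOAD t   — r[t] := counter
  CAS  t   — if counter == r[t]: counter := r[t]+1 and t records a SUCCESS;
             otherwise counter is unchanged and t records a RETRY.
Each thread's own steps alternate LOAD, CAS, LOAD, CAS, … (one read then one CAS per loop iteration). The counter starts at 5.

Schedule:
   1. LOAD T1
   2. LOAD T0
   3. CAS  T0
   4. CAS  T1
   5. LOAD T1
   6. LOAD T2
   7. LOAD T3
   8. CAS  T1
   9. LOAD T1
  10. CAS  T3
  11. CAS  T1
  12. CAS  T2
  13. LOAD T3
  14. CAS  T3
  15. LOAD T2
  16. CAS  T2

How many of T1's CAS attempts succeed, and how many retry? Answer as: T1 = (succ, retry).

T1 = (2, 1)

   1) LOAD T1:  M=5  r_T1=5
   2) LOAD T0:  M=5  r_T0=5
   3) CAS  T0:  M=6  r_T0=5 ✓
   4) CAS  T1:  M=6  r_T1=5 ✗
   5) LOAD T1:  M=6  r_T1=6
   6) LOAD T2:  M=6  r_T2=6
   7) LOAD T3:  M=6  r_T3=6
   8) CAS  T1:  M=7  r_T1=6 ✓
   9) LOAD T1:  M=7  r_T1=7
  10) CAS  T3:  M=7  r_T3=6 ✗
  11) CAS  T1:  M=8  r_T1=7 ✓
  12) CAS  T2:  M=8  r_T2=6 ✗
  13) LOAD T3:  M=8  r_T3=8
  14) CAS  T3:  M=9  r_T3=8 ✓
  15) LOAD T2:  M=9  r_T2=9
  16) CAS  T2:  M=10  r_T2=9 ✓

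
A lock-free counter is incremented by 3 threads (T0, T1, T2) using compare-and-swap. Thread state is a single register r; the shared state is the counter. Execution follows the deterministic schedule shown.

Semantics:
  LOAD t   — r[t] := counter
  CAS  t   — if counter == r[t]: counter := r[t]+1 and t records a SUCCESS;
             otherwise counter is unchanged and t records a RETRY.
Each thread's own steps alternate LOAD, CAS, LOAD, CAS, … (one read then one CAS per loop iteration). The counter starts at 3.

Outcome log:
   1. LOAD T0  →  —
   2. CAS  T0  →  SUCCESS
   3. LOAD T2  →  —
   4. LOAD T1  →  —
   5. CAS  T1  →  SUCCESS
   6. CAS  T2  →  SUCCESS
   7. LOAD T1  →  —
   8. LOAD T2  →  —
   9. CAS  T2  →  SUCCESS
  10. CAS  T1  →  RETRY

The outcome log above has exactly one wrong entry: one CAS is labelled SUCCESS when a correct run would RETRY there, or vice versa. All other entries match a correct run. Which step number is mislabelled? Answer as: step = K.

step = 6

Re-executing:
1. LOAD T0 → mem=3 r[T0]=3 [LOAD]
2. CAS T0 → mem=4 r[T0]=3 [OK]
3. LOAD T2 → mem=4 r[T2]=4 [LOAD]
4. LOAD T1 → mem=4 r[T1]=4 [LOAD]
5. CAS T1 → mem=5 r[T1]=4 [OK]
6. CAS T2 → mem=5 r[T2]=4 [RETRY]
7. LOAD T1 → mem=5 r[T1]=5 [LOAD]
8. LOAD T2 → mem=5 r[T2]=5 [LOAD]
9. CAS T2 → mem=6 r[T2]=5 [OK]
10. CAS T1 → mem=6 r[T1]=5 [RETRY]
Log disagrees first at step 6.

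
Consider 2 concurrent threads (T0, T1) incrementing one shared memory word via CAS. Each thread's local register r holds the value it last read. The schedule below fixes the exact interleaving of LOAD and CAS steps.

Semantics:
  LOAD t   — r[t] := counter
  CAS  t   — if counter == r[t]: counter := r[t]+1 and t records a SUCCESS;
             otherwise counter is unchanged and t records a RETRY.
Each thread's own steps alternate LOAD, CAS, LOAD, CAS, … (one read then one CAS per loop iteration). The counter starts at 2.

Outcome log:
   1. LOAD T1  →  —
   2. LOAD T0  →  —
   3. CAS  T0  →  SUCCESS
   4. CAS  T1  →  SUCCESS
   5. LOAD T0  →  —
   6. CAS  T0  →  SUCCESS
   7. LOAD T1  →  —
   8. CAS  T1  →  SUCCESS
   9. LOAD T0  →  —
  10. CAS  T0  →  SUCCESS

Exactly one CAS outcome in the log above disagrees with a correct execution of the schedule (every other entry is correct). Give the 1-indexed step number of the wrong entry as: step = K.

Re-executing:
   1) LOAD T1:  M=2  r_T1=2
   2) LOAD T0:  M=2  r_T0=2
   3) CAS  T0:  M=3  r_T0=2 ✓
   4) CAS  T1:  M=3  r_T1=2 ✗
   5) LOAD T0:  M=3  r_T0=3
   6) CAS  T0:  M=4  r_T0=3 ✓
   7) LOAD T1:  M=4  r_T1=4
   8) CAS  T1:  M=5  r_T1=4 ✓
   9) LOAD T0:  M=5  r_T0=5
  10) CAS  T0:  M=6  r_T0=5 ✓
Log disagrees first at step 4.

step = 4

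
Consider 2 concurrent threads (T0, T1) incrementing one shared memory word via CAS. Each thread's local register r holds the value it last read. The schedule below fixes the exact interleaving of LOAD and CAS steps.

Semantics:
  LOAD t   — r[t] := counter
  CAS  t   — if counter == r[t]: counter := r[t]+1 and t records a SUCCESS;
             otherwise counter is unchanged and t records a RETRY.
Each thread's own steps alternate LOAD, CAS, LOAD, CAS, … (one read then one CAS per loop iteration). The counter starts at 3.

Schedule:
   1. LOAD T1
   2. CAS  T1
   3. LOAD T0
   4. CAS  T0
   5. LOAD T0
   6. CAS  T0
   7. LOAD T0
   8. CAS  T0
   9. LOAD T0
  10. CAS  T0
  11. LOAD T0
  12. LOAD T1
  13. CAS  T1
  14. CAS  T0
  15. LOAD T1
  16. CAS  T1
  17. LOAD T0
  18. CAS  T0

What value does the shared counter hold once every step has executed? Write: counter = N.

counter = 11

#1 T1 reads 3
#2 T1 CAS(3→4) writes; counter now 4
#3 T0 reads 4
#4 T0 CAS(4→5) writes; counter now 5
#5 T0 reads 5
#6 T0 CAS(5→6) writes; counter now 6
#7 T0 reads 6
#8 T0 CAS(6→7) writes; counter now 7
#9 T0 reads 7
#10 T0 CAS(7→8) writes; counter now 8
#11 T0 reads 8
#12 T1 reads 8
#13 T1 CAS(8→9) writes; counter now 9
#14 T0 CAS(8→9) fails; counter now 9
#15 T1 reads 9
#16 T1 CAS(9→10) writes; counter now 10
#17 T0 reads 10
#18 T0 CAS(10→11) writes; counter now 11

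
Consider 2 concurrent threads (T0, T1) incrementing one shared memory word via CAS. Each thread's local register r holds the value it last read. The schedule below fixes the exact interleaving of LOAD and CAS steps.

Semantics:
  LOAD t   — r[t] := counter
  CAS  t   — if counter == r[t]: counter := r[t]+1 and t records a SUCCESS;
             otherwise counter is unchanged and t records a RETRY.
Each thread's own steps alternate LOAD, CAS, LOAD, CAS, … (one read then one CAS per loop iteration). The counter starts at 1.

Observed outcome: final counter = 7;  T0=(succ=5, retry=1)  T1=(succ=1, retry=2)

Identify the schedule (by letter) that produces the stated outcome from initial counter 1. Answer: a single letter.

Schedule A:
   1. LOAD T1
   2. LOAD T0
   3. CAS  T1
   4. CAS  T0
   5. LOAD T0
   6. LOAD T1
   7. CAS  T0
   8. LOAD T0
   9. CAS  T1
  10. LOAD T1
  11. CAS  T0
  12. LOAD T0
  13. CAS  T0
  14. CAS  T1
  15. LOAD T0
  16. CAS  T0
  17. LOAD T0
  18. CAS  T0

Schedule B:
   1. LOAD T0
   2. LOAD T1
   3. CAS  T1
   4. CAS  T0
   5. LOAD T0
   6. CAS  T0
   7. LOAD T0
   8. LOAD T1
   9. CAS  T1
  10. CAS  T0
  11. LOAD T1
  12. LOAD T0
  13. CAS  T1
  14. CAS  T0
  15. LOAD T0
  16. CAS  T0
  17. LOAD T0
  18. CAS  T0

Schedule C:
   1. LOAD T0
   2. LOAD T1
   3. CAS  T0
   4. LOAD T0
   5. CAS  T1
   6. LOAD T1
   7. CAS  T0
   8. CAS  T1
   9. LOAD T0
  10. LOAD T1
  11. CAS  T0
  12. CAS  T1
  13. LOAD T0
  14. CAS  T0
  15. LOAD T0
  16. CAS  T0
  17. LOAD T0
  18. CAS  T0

A

Tracing schedule A:
T1 LOAD — after: cnt=1, r=1 — load
T0 LOAD — after: cnt=1, r=1 — load
T1 CAS — after: cnt=2, r=1 — ok
T0 CAS — after: cnt=2, r=1 — retry
T0 LOAD — after: cnt=2, r=2 — load
T1 LOAD — after: cnt=2, r=2 — load
T0 CAS — after: cnt=3, r=2 — ok
T0 LOAD — after: cnt=3, r=3 — load
T1 CAS — after: cnt=3, r=2 — retry
T1 LOAD — after: cnt=3, r=3 — load
T0 CAS — after: cnt=4, r=3 — ok
T0 LOAD — after: cnt=4, r=4 — load
T0 CAS — after: cnt=5, r=4 — ok
T1 CAS — after: cnt=5, r=3 — retry
T0 LOAD — after: cnt=5, r=5 — load
T0 CAS — after: cnt=6, r=5 — ok
T0 LOAD — after: cnt=6, r=6 — load
T0 CAS — after: cnt=7, r=6 — ok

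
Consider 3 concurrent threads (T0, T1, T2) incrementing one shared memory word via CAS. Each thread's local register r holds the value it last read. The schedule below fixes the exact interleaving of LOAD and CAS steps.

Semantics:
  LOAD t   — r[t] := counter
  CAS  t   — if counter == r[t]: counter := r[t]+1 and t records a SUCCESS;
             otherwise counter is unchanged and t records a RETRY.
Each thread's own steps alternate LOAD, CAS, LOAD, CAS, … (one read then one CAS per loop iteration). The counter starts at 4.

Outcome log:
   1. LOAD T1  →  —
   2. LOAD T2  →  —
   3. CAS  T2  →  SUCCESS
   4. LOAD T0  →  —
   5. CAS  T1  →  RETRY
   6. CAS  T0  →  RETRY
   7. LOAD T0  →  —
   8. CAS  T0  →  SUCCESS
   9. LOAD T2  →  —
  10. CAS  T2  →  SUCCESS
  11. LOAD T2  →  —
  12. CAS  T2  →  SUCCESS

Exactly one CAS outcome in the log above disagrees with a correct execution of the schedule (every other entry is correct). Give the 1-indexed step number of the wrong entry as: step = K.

step = 6

Reference trace:
   1) LOAD T1:  M=4  r_T1=4
   2) LOAD T2:  M=4  r_T2=4
   3) CAS  T2:  M=5  r_T2=4 ✓
   4) LOAD T0:  M=5  r_T0=5
   5) CAS  T1:  M=5  r_T1=4 ✗
   6) CAS  T0:  M=6  r_T0=5 ✓
   7) LOAD T0:  M=6  r_T0=6
   8) CAS  T0:  M=7  r_T0=6 ✓
   9) LOAD T2:  M=7  r_T2=7
  10) CAS  T2:  M=8  r_T2=7 ✓
  11) LOAD T2:  M=8  r_T2=8
  12) CAS  T2:  M=9  r_T2=8 ✓
Mismatch at 6.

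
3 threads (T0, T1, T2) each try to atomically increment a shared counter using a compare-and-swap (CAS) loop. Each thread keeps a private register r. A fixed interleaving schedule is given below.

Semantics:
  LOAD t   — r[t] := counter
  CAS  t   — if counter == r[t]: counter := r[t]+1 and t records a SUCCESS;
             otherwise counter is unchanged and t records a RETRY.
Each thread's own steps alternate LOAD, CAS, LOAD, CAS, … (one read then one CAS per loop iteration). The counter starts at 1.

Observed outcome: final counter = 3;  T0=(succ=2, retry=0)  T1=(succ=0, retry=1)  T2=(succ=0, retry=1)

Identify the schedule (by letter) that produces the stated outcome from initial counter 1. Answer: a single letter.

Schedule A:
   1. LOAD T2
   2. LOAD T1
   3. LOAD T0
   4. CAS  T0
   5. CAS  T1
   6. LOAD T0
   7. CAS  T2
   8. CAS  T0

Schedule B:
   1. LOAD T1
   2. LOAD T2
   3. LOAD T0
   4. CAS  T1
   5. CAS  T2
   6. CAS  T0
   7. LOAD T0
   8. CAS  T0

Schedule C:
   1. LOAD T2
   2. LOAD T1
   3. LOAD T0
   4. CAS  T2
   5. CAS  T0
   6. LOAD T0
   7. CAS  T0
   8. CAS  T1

Tracing schedule A:
#1 T2 reads 1
#2 T1 reads 1
#3 T0 reads 1
#4 T0 CAS(1→2) writes; counter now 2
#5 T1 CAS(1→2) fails; counter now 2
#6 T0 reads 2
#7 T2 CAS(1→2) fails; counter now 2
#8 T0 CAS(2→3) writes; counter now 3

A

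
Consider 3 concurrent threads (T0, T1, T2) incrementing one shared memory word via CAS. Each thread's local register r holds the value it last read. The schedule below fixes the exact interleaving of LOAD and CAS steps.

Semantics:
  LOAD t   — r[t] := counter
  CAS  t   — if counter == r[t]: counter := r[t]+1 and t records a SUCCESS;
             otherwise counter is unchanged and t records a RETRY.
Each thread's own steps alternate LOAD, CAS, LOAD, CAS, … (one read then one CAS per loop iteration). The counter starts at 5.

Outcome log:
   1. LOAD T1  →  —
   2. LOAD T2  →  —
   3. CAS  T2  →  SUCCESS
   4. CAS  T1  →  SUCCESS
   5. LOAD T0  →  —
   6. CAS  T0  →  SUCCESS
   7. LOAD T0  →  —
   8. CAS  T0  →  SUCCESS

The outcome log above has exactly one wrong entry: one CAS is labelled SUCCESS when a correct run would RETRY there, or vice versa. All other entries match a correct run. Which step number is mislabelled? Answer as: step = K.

step = 4

Correct run:
[1] T1.load  rd  (counter 5, T1.r 5)
[2] T2.load  rd  (counter 5, T2.r 5)
[3] T2.cas  hit  (counter 6, T2.r 5)
[4] T1.cas  miss  (counter 6, T1.r 5)
[5] T0.load  rd  (counter 6, T0.r 6)
[6] T0.cas  hit  (counter 7, T0.r 6)
[7] T0.load  rd  (counter 7, T0.r 7)
[8] T0.cas  hit  (counter 8, T0.r 7)
Log disagrees first at step 4.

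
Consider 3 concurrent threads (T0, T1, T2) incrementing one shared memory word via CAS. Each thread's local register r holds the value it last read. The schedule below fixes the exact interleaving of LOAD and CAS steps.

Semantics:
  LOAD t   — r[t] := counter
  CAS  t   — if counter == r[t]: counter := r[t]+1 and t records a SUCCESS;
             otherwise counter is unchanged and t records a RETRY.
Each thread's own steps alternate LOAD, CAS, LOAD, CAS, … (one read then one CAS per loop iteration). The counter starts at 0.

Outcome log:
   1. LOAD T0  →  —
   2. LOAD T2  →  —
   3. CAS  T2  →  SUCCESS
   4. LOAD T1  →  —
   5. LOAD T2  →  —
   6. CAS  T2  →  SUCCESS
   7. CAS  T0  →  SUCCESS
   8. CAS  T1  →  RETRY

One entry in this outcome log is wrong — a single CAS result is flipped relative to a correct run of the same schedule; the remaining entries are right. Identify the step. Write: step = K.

step = 7

Reference trace:
T0 LOAD — after: cnt=0, r=0 — load
T2 LOAD — after: cnt=0, r=0 — load
T2 CAS — after: cnt=1, r=0 — ok
T1 LOAD — after: cnt=1, r=1 — load
T2 LOAD — after: cnt=1, r=1 — load
T2 CAS — after: cnt=2, r=1 — ok
T0 CAS — after: cnt=2, r=0 — retry
T1 CAS — after: cnt=2, r=1 — retry
Log disagrees first at step 7.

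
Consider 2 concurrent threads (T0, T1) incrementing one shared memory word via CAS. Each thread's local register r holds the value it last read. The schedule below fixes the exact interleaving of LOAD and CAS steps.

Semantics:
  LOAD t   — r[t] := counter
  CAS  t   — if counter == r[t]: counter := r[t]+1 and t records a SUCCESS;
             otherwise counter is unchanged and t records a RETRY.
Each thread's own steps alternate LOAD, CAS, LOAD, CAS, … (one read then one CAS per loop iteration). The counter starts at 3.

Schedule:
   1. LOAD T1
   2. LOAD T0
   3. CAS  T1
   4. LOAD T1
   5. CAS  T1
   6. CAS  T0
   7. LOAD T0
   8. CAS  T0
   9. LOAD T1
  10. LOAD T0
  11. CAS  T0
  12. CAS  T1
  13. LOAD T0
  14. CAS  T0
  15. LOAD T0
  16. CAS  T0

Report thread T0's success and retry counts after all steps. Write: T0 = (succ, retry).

T0 = (4, 1)

T1 LOAD — after: cnt=3, r=3 — load
T0 LOAD — after: cnt=3, r=3 — load
T1 CAS — after: cnt=4, r=3 — ok
T1 LOAD — after: cnt=4, r=4 — load
T1 CAS — after: cnt=5, r=4 — ok
T0 CAS — after: cnt=5, r=3 — retry
T0 LOAD — after: cnt=5, r=5 — load
T0 CAS — after: cnt=6, r=5 — ok
T1 LOAD — after: cnt=6, r=6 — load
T0 LOAD — after: cnt=6, r=6 — load
T0 CAS — after: cnt=7, r=6 — ok
T1 CAS — after: cnt=7, r=6 — retry
T0 LOAD — after: cnt=7, r=7 — load
T0 CAS — after: cnt=8, r=7 — ok
T0 LOAD — after: cnt=8, r=8 — load
T0 CAS — after: cnt=9, r=8 — ok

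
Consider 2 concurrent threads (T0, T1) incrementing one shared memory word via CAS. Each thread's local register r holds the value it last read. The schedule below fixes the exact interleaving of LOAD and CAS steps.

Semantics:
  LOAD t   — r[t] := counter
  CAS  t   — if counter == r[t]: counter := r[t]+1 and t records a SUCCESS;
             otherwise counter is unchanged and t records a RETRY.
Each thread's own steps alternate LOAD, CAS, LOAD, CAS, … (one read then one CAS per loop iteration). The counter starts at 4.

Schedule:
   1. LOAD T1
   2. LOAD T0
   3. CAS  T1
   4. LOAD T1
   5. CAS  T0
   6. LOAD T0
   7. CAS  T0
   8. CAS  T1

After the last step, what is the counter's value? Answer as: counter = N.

   1) LOAD T1:  M=4  r_T1=4
   2) LOAD T0:  M=4  r_T0=4
   3) CAS  T1:  M=5  r_T1=4 ✓
   4) LOAD T1:  M=5  r_T1=5
   5) CAS  T0:  M=5  r_T0=4 ✗
   6) LOAD T0:  M=5  r_T0=5
   7) CAS  T0:  M=6  r_T0=5 ✓
   8) CAS  T1:  M=6  r_T1=5 ✗

counter = 6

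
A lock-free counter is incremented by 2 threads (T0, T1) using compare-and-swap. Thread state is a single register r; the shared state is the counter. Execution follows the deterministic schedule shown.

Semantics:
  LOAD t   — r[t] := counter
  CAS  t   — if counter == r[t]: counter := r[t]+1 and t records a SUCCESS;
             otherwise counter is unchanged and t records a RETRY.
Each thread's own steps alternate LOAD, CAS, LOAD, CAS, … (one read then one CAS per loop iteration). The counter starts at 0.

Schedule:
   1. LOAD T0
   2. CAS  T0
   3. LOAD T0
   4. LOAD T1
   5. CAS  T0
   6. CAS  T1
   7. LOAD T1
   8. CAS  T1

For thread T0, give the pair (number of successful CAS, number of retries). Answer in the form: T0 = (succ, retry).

T0 = (2, 0)

1. LOAD T0 → mem=0 r[T0]=0 [LOAD]
2. CAS T0 → mem=1 r[T0]=0 [OK]
3. LOAD T0 → mem=1 r[T0]=1 [LOAD]
4. LOAD T1 → mem=1 r[T1]=1 [LOAD]
5. CAS T0 → mem=2 r[T0]=1 [OK]
6. CAS T1 → mem=2 r[T1]=1 [RETRY]
7. LOAD T1 → mem=2 r[T1]=2 [LOAD]
8. CAS T1 → mem=3 r[T1]=2 [OK]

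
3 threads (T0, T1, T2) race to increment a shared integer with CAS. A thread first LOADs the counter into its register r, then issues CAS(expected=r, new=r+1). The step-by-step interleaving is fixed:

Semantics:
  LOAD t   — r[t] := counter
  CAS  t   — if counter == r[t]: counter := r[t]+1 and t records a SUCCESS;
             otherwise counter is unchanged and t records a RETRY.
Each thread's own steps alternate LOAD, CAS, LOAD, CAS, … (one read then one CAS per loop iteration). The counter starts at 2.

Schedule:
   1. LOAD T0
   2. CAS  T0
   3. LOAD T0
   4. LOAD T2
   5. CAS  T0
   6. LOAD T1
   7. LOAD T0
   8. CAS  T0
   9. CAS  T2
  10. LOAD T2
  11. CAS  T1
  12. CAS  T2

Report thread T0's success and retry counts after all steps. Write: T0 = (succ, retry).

#1 T0 reads 2
#2 T0 CAS(2→3) writes; counter now 3
#3 T0 reads 3
#4 T2 reads 3
#5 T0 CAS(3→4) writes; counter now 4
#6 T1 reads 4
#7 T0 reads 4
#8 T0 CAS(4→5) writes; counter now 5
#9 T2 CAS(3→4) fails; counter now 5
#10 T2 reads 5
#11 T1 CAS(4→5) fails; counter now 5
#12 T2 CAS(5→6) writes; counter now 6

T0 = (3, 0)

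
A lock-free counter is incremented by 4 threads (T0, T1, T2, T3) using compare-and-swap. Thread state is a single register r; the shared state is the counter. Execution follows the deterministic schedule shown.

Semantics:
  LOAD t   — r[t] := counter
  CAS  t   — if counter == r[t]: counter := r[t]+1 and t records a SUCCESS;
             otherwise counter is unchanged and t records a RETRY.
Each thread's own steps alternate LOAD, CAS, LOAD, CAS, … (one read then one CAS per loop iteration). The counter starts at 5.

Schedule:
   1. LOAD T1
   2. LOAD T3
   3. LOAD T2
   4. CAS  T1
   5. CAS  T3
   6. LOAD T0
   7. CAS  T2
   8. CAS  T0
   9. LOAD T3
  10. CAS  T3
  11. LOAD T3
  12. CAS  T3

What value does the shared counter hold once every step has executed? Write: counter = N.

counter = 9

#1 T1 reads 5
#2 T3 reads 5
#3 T2 reads 5
#4 T1 CAS(5→6) writes; counter now 6
#5 T3 CAS(5→6) fails; counter now 6
#6 T0 reads 6
#7 T2 CAS(5→6) fails; counter now 6
#8 T0 CAS(6→7) writes; counter now 7
#9 T3 reads 7
#10 T3 CAS(7→8) writes; counter now 8
#11 T3 reads 8
#12 T3 CAS(8→9) writes; counter now 9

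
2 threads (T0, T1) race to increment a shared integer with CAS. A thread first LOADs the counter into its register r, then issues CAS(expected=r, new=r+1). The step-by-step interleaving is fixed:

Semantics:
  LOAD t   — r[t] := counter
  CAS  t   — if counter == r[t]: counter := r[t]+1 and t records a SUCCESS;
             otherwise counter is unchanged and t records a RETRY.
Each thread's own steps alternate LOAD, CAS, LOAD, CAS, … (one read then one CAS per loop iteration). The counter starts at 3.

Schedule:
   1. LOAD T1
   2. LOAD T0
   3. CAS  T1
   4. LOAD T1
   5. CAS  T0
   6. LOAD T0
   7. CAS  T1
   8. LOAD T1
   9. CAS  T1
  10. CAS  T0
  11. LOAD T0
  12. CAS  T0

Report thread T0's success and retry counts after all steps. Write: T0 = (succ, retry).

T1 LOAD — after: cnt=3, r=3 — load
T0 LOAD — after: cnt=3, r=3 — load
T1 CAS — after: cnt=4, r=3 — ok
T1 LOAD — after: cnt=4, r=4 — load
T0 CAS — after: cnt=4, r=3 — retry
T0 LOAD — after: cnt=4, r=4 — load
T1 CAS — after: cnt=5, r=4 — ok
T1 LOAD — after: cnt=5, r=5 — load
T1 CAS — after: cnt=6, r=5 — ok
T0 CAS — after: cnt=6, r=4 — retry
T0 LOAD — after: cnt=6, r=6 — load
T0 CAS — after: cnt=7, r=6 — ok

T0 = (1, 2)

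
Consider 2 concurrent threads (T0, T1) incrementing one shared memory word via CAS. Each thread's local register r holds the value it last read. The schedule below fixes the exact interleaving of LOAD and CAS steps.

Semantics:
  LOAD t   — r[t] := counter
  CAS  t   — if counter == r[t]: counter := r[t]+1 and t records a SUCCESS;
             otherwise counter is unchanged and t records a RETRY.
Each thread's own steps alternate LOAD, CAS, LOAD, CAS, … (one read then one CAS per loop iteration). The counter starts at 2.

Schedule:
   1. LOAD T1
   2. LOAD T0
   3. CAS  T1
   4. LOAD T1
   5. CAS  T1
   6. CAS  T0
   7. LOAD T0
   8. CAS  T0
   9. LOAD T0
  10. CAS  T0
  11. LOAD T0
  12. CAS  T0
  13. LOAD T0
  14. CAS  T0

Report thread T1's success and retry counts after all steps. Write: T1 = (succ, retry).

T1 = (2, 0)

T1 LOAD — after: cnt=2, r=2 — load
T0 LOAD — after: cnt=2, r=2 — load
T1 CAS — after: cnt=3, r=2 — ok
T1 LOAD — after: cnt=3, r=3 — load
T1 CAS — after: cnt=4, r=3 — ok
T0 CAS — after: cnt=4, r=2 — retry
T0 LOAD — after: cnt=4, r=4 — load
T0 CAS — after: cnt=5, r=4 — ok
T0 LOAD — after: cnt=5, r=5 — load
T0 CAS — after: cnt=6, r=5 — ok
T0 LOAD — after: cnt=6, r=6 — load
T0 CAS — after: cnt=7, r=6 — ok
T0 LOAD — after: cnt=7, r=7 — load
T0 CAS — after: cnt=8, r=7 — ok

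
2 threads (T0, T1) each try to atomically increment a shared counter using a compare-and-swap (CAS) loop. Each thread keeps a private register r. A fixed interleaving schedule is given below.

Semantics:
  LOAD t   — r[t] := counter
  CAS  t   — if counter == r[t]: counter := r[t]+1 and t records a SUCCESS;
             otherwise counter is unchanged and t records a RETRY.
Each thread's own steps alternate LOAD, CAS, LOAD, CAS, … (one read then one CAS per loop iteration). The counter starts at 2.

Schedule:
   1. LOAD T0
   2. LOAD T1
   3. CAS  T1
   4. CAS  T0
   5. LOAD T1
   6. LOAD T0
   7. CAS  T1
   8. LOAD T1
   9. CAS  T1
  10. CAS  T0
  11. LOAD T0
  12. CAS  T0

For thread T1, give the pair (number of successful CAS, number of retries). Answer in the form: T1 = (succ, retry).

T1 = (3, 0)

1. LOAD T0 → mem=2 r[T0]=2 [LOAD]
2. LOAD T1 → mem=2 r[T1]=2 [LOAD]
3. CAS T1 → mem=3 r[T1]=2 [OK]
4. CAS T0 → mem=3 r[T0]=2 [RETRY]
5. LOAD T1 → mem=3 r[T1]=3 [LOAD]
6. LOAD T0 → mem=3 r[T0]=3 [LOAD]
7. CAS T1 → mem=4 r[T1]=3 [OK]
8. LOAD T1 → mem=4 r[T1]=4 [LOAD]
9. CAS T1 → mem=5 r[T1]=4 [OK]
10. CAS T0 → mem=5 r[T0]=3 [RETRY]
11. LOAD T0 → mem=5 r[T0]=5 [LOAD]
12. CAS T0 → mem=6 r[T0]=5 [OK]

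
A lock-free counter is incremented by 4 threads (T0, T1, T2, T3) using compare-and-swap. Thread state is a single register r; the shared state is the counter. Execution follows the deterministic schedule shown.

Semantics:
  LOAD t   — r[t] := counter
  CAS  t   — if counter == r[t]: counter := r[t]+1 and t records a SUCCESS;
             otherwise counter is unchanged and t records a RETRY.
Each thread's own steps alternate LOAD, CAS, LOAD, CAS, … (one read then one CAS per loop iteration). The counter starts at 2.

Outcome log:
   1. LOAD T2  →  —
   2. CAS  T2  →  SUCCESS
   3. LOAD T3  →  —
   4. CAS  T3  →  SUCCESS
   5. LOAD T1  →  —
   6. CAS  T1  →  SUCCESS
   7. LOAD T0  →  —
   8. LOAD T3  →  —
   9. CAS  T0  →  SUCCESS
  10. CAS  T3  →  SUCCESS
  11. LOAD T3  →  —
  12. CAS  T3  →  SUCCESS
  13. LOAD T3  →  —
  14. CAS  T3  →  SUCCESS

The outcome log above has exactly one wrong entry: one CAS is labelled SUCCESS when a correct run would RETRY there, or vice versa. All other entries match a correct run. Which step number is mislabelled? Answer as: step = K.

step = 10

Reference trace:
#1 T2 reads 2
#2 T2 CAS(2→3) writes; counter now 3
#3 T3 reads 3
#4 T3 CAS(3→4) writes; counter now 4
#5 T1 reads 4
#6 T1 CAS(4→5) writes; counter now 5
#7 T0 reads 5
#8 T3 reads 5
#9 T0 CAS(5→6) writes; counter now 6
#10 T3 CAS(5→6) fails; counter now 6
#11 T3 reads 6
#12 T3 CAS(6→7) writes; counter now 7
#13 T3 reads 7
#14 T3 CAS(7→8) writes; counter now 8
Log disagrees first at step 10.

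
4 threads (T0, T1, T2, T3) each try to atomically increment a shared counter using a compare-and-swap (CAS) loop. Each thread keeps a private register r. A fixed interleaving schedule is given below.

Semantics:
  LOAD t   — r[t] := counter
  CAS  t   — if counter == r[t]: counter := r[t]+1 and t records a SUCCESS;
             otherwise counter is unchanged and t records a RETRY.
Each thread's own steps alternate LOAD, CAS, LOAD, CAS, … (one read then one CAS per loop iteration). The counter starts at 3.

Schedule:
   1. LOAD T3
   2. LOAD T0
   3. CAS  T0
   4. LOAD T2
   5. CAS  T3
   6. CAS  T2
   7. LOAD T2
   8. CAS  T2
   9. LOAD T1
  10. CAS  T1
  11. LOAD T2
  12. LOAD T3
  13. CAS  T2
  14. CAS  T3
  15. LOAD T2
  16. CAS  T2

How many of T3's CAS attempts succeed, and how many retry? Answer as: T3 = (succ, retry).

T3 = (0, 2)

1. LOAD T3 → mem=3 r[T3]=3 [LOAD]
2. LOAD T0 → mem=3 r[T0]=3 [LOAD]
3. CAS T0 → mem=4 r[T0]=3 [OK]
4. LOAD T2 → mem=4 r[T2]=4 [LOAD]
5. CAS T3 → mem=4 r[T3]=3 [RETRY]
6. CAS T2 → mem=5 r[T2]=4 [OK]
7. LOAD T2 → mem=5 r[T2]=5 [LOAD]
8. CAS T2 → mem=6 r[T2]=5 [OK]
9. LOAD T1 → mem=6 r[T1]=6 [LOAD]
10. CAS T1 → mem=7 r[T1]=6 [OK]
11. LOAD T2 → mem=7 r[T2]=7 [LOAD]
12. LOAD T3 → mem=7 r[T3]=7 [LOAD]
13. CAS T2 → mem=8 r[T2]=7 [OK]
14. CAS T3 → mem=8 r[T3]=7 [RETRY]
15. LOAD T2 → mem=8 r[T2]=8 [LOAD]
16. CAS T2 → mem=9 r[T2]=8 [OK]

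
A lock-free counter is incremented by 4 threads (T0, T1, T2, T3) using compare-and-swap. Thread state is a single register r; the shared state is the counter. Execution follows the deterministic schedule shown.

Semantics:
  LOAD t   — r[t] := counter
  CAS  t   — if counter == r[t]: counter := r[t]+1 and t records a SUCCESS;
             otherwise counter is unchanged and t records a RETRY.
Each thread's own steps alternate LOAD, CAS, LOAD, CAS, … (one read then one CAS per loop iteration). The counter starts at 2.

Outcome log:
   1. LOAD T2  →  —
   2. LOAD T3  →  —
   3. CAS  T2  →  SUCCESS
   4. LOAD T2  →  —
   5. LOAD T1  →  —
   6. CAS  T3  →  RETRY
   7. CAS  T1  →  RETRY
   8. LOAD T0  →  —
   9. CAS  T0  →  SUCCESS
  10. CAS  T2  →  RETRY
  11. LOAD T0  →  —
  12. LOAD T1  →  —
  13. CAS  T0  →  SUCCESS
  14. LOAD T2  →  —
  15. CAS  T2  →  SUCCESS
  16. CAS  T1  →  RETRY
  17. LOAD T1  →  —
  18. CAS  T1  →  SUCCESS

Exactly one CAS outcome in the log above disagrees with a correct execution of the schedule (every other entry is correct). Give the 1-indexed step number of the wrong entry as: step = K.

Correct run:
   1) LOAD T2:  M=2  r_T2=2
   2) LOAD T3:  M=2  r_T3=2
   3) CAS  T2:  M=3  r_T2=2 ✓
   4) LOAD T2:  M=3  r_T2=3
   5) LOAD T1:  M=3  r_T1=3
   6) CAS  T3:  M=3  r_T3=2 ✗
   7) CAS  T1:  M=4  r_T1=3 ✓
   8) LOAD T0:  M=4  r_T0=4
   9) CAS  T0:  M=5  r_T0=4 ✓
  10) CAS  T2:  M=5  r_T2=3 ✗
  11) LOAD T0:  M=5  r_T0=5
  12) LOAD T1:  M=5  r_T1=5
  13) CAS  T0:  M=6  r_T0=5 ✓
  14) LOAD T2:  M=6  r_T2=6
  15) CAS  T2:  M=7  r_T2=6 ✓
  16) CAS  T1:  M=7  r_T1=5 ✗
  17) LOAD T1:  M=7  r_T1=7
  18) CAS  T1:  M=8  r_T1=7 ✓
Mismatch at 7.

step = 7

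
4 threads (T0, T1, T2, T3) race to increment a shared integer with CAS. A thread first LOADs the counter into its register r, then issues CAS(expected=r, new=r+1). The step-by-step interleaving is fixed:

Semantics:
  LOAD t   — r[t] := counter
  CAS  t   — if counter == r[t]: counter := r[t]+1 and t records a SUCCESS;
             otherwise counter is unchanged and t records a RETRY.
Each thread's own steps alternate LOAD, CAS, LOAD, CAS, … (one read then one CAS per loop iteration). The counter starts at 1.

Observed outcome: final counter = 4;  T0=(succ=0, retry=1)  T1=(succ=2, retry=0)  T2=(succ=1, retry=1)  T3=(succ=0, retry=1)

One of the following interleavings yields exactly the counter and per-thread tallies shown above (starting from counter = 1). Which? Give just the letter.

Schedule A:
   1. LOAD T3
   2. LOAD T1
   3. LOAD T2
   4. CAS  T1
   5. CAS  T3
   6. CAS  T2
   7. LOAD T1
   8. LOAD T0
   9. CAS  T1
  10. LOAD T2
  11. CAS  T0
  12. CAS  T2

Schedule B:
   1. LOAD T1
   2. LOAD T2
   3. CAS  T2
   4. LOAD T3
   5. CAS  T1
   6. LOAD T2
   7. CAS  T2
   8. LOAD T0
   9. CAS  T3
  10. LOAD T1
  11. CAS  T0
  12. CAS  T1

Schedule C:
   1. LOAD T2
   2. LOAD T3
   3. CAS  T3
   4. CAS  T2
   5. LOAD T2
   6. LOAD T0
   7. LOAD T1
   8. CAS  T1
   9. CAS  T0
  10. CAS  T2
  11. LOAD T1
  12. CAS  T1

Run A:
[1] T3.load  rd  (counter 1, T3.r 1)
[2] T1.load  rd  (counter 1, T1.r 1)
[3] T2.load  rd  (counter 1, T2.r 1)
[4] T1.cas  hit  (counter 2, T1.r 1)
[5] T3.cas  miss  (counter 2, T3.r 1)
[6] T2.cas  miss  (counter 2, T2.r 1)
[7] T1.load  rd  (counter 2, T1.r 2)
[8] T0.load  rd  (counter 2, T0.r 2)
[9] T1.cas  hit  (counter 3, T1.r 2)
[10] T2.load  rd  (counter 3, T2.r 3)
[11] T0.cas  miss  (counter 3, T0.r 2)
[12] T2.cas  hit  (counter 4, T2.r 3)

A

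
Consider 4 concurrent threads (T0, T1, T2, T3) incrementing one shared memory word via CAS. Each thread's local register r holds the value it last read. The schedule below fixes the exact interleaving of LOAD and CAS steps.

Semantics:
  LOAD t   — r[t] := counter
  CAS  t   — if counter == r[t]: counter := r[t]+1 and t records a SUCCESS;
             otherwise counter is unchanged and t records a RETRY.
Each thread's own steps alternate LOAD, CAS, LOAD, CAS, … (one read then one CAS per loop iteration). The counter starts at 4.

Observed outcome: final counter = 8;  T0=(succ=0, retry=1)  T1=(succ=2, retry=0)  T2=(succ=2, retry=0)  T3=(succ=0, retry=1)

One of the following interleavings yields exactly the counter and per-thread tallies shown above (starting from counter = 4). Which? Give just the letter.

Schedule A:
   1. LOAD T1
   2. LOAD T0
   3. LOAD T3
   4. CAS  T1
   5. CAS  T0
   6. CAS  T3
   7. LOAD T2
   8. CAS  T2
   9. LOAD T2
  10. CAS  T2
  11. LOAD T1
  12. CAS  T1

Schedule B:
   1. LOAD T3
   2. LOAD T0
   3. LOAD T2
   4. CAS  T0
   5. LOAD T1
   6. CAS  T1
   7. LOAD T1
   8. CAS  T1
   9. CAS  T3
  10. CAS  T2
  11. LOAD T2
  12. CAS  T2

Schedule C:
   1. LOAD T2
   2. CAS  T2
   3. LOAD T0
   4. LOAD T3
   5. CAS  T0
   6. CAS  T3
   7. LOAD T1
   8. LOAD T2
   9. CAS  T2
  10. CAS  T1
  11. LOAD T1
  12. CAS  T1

Simulating candidate A:
step 1: T1 LOAD ⇒ load; ctr=4 reg=4
step 2: T0 LOAD ⇒ load; ctr=4 reg=4
step 3: T3 LOAD ⇒ load; ctr=4 reg=4
step 4: T1 CAS ⇒ ok; ctr=5 reg=4
step 5: T0 CAS ⇒ retry; ctr=5 reg=4
step 6: T3 CAS ⇒ retry; ctr=5 reg=4
step 7: T2 LOAD ⇒ load; ctr=5 reg=5
step 8: T2 CAS ⇒ ok; ctr=6 reg=5
step 9: T2 LOAD ⇒ load; ctr=6 reg=6
step 10: T2 CAS ⇒ ok; ctr=7 reg=6
step 11: T1 LOAD ⇒ load; ctr=7 reg=7
step 12: T1 CAS ⇒ ok; ctr=8 reg=7

A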